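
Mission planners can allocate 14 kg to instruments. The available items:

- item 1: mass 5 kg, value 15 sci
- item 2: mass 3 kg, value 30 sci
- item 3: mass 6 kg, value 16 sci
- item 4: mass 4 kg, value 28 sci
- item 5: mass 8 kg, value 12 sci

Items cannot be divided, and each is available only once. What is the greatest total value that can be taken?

This is a 0/1 knapsack; check combinations near the capacity.
- item 2+item 3+item 4: mass 3+6+4=13, value 30+16+28=74
- item 1+item 2+item 4: mass 5+3+4=12, value 15+30+28=73
- item 1+item 2+item 3: mass 5+3+6=14, value 15+30+16=61
- item 2+item 4: mass 3+4=7, value 30+28=58
Best: 74 sci.

74 sci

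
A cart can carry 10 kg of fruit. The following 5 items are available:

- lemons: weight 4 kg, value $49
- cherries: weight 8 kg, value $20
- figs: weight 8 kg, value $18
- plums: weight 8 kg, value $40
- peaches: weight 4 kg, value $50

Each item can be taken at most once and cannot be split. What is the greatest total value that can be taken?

$99

This is a 0/1 knapsack; check combinations near the capacity.
- lemons+peaches: weight 4+4=8, value 49+50=99
- peaches: weight 4, value 50
- lemons: weight 4, value 49
- plums: weight 8, value 40
- cherries: weight 8, value 20
Best: $99.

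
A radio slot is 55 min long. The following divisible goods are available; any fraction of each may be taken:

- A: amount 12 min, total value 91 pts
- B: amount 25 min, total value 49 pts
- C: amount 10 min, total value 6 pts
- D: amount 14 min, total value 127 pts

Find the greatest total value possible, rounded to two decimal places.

Take in order of value per unit:
- D (127/14 per unit): all 14 → value 127, running total 127.00
- A (91/12 per unit): all 12 → value 91, running total 218.00
- B (49/25 per unit): all 25 → value 49, running total 267.00
- C (6/10 per unit): 4 of 10 → value 4×6/10 = 2.4000, running total 269.40
Total 269.40.

269.40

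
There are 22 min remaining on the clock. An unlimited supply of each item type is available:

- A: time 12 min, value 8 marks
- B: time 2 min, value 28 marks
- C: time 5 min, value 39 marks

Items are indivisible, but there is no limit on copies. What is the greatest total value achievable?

308 marks

Best value-per-unit is B at 28/2, and filling with it alone uses time 11×2=22. No mix of the others beats 11×28 = 308.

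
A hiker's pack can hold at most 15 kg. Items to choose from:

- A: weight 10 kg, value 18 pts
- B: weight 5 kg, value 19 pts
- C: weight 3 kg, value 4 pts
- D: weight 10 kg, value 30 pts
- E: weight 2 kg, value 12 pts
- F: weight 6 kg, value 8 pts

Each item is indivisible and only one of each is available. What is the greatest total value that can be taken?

Check high-value combinations within 15 kg:
- B+D: weight 5+10=15, value 19+30=49
- C+D+E: weight 3+10+2=15, value 4+30+12=46
- D+E: weight 10+2=12, value 30+12=42
Best: 49 pts.

49 pts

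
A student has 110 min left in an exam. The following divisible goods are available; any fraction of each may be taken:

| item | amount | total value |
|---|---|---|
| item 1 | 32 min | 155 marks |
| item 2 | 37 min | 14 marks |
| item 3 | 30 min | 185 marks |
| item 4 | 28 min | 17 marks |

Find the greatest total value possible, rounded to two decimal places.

364.57

Take in order of value per unit:
- item 3 (185/30 per unit): all 30 → value 185, running total 185.00
- item 1 (155/32 per unit): all 32 → value 155, running total 340.00
- item 4 (17/28 per unit): all 28 → value 17, running total 357.00
- item 2 (14/37 per unit): 20 of 37 → value 20×14/37 = 7.5676, running total 364.57
Total 364.57.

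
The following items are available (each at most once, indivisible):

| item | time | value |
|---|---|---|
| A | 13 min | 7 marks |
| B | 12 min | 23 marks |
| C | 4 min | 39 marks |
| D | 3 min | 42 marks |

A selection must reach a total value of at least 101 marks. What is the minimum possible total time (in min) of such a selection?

Subsets with value ≥ 101, sorted by total time:
- B+C+D: time 19, value 104
- A+B+C+D: time 32, value 111
Minimum time: 19 min.

19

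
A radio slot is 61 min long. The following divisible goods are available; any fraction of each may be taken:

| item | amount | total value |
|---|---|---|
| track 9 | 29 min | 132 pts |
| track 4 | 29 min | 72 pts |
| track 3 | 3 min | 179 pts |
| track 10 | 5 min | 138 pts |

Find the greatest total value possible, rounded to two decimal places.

508.59

Take in order of value per unit:
- track 3 (179/3 per unit): all 3 → value 179, running total 179.00
- track 10 (138/5 per unit): all 5 → value 138, running total 317.00
- track 9 (132/29 per unit): all 29 → value 132, running total 449.00
- track 4 (72/29 per unit): 24 of 29 → value 24×72/29 = 59.5862, running total 508.59
Total 508.59.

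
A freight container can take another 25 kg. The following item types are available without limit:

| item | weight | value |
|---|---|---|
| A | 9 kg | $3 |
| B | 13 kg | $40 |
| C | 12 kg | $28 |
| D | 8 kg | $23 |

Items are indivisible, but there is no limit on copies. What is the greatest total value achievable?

Best value-per-unit is B at 40/13; filling with it alone gives 1×40 = 40.
Optimal mix: 3×D → weight 24, value 69.

$69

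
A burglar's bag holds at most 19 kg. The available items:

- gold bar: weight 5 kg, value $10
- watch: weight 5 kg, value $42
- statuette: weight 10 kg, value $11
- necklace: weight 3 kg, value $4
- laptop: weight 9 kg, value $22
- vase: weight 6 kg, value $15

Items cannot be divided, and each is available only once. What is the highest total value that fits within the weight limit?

Check high-value combinations within 19 kg:
- gold bar+watch+laptop: weight 5+5+9=19, value 10+42+22=74
- gold bar+watch+necklace+vase: weight 5+5+3+6=19, value 10+42+4+15=71
- watch+necklace+laptop: weight 5+3+9=17, value 42+4+22=68
- gold bar+watch+vase: weight 5+5+6=16, value 10+42+15=67
- watch+laptop: weight 5+9=14, value 42+22=64
Best: $74.

$74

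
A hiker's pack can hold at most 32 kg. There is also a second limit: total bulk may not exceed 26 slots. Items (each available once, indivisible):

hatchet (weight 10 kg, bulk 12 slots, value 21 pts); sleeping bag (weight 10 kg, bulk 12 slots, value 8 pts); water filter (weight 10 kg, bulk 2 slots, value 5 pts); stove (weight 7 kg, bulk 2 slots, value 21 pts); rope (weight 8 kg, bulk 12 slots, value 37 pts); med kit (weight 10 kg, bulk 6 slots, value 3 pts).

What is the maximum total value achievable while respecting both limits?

79 pts

Feasible sets respecting both limits:
- hatchet+stove+rope: weight 25, bulk 26, value 79
- sleeping bag+stove+rope: weight 25, bulk 26, value 66
- hatchet+water filter+rope: weight 28, bulk 26, value 63
- water filter+stove+rope: weight 25, bulk 16, value 63
Best: 79 pts.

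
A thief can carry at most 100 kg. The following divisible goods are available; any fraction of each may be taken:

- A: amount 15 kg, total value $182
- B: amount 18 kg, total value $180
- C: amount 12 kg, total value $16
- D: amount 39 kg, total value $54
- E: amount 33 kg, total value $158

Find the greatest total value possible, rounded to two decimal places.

567.08

Take in order of value per unit:
- A (182/15 per unit): all 15 → value 182, running total 182.00
- B (180/18 per unit): all 18 → value 180, running total 362.00
- E (158/33 per unit): all 33 → value 158, running total 520.00
- D (54/39 per unit): 34 of 39 → value 34×54/39 = 47.0769, running total 567.08
Total 567.08.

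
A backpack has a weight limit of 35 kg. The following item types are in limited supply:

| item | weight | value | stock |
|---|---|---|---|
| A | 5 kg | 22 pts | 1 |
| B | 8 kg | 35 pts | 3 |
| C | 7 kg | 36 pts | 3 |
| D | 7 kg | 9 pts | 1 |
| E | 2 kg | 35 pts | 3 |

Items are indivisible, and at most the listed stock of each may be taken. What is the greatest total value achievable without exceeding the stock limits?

Top feasible selections:
- 1×B + 3×C + 3×E: weight 35, value 248
- 1×A + 3×C + 3×E: weight 32, value 235
Best: 248 pts.

248 pts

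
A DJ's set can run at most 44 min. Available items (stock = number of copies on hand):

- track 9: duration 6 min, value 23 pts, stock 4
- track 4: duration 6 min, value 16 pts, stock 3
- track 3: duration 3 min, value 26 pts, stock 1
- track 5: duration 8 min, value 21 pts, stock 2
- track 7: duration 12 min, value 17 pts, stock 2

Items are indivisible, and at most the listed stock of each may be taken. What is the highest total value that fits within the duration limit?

160 pts

Best selections within duration 44 and stock limits:
- 4×track 9 + 1×track 3 + 2×track 5: duration 43, value 160
- 4×track 9 + 1×track 4 + 1×track 3 + 1×track 5: duration 41, value 155
- 3×track 9 + 1×track 4 + 1×track 3 + 2×track 5: duration 43, value 153
Best: 160 pts.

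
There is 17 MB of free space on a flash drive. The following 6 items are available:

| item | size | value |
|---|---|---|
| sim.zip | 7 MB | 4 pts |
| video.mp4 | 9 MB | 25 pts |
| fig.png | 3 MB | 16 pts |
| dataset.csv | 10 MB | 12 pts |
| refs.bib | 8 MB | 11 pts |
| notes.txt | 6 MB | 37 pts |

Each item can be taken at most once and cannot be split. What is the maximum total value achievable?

Check high-value combinations within 17 MB:
- fig.png+refs.bib+notes.txt: size 3+8+6=17, value 16+11+37=64
- video.mp4+notes.txt: size 9+6=15, value 25+37=62
- sim.zip+fig.png+notes.txt: size 7+3+6=16, value 4+16+37=57
- fig.png+notes.txt: size 3+6=9, value 16+37=53
Best: 64 pts.

64 pts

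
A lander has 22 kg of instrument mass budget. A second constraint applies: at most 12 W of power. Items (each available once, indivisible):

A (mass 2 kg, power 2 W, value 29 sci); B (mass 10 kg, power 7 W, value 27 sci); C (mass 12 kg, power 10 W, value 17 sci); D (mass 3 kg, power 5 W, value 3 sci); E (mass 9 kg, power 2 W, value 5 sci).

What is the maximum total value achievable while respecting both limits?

61 sci

Feasible sets respecting both limits:
- A+B+E: mass 21, power 11, value 61
- A+B: mass 12, power 9, value 56
- A+C: mass 14, power 12, value 46
Best: 61 sci.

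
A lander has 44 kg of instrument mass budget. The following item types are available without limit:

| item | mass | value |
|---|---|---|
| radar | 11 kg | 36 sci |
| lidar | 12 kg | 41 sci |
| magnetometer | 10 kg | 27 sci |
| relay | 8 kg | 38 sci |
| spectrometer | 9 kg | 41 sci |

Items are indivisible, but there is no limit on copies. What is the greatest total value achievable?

Best value-per-unit is relay at 38/8; filling with it alone gives 5×38 = 190.
Optimal mix: 1×relay + 4×spectrometer → mass 44, value 202.

202 sci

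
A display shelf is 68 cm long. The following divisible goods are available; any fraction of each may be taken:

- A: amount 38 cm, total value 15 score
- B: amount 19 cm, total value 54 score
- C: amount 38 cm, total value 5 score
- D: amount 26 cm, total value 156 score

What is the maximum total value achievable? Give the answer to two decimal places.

219.08

Take in order of value per unit:
- D (156/26 per unit): all 26 → value 156, running total 156.00
- B (54/19 per unit): all 19 → value 54, running total 210.00
- A (15/38 per unit): 23 of 38 → value 23×15/38 = 9.0789, running total 219.08
Total 219.08.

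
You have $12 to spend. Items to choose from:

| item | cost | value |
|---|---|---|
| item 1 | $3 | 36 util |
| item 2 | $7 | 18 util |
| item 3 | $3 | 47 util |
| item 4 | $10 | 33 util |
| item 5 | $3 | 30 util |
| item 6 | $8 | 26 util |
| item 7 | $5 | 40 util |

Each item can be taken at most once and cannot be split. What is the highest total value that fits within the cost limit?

This is a 0/1 knapsack; check combinations near the capacity.
- item 1+item 3+item 7: cost 3+3+5=11, value 36+47+40=123
- item 3+item 5+item 7: cost 3+3+5=11, value 47+30+40=117
- item 1+item 3+item 5: cost 3+3+3=9, value 36+47+30=113
Best: 123 util.

123 util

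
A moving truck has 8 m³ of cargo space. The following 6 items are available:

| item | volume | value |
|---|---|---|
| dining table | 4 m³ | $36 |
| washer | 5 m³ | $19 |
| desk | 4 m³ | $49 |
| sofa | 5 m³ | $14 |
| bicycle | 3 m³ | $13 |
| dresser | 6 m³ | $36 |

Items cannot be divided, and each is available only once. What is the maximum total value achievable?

$85

Check high-value combinations within 8 m³:
- dining table+desk: volume 4+4=8, value 36+49=85
- desk+bicycle: volume 4+3=7, value 49+13=62
- desk: volume 4, value 49
- dining table+bicycle: volume 4+3=7, value 36+13=49
Best: $85.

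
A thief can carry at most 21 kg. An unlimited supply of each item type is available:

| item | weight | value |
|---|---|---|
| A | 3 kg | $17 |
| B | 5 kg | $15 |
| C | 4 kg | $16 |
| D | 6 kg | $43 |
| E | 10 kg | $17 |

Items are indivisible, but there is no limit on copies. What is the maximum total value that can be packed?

$146

Best value-per-unit is D at 43/6; filling with it alone gives 3×43 = 129.
Optimal mix: 1×A + 3×D → weight 21, value 146.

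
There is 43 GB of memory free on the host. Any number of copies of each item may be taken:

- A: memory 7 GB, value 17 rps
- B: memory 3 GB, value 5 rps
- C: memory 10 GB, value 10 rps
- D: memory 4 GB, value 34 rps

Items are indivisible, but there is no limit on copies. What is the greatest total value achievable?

Best value-per-unit is D at 34/4; filling with it alone gives 10×34 = 340.
Optimal mix: 1×B + 10×D → memory 43, value 345.

345 rps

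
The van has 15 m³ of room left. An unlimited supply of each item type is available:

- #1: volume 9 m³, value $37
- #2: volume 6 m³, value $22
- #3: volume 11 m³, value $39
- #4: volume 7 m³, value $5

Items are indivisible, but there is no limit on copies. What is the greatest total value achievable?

$59

Best value-per-unit is #1 at 37/9; filling with it alone gives 1×37 = 37.
Optimal mix: 1×#1 + 1×#2 → volume 15, value 59.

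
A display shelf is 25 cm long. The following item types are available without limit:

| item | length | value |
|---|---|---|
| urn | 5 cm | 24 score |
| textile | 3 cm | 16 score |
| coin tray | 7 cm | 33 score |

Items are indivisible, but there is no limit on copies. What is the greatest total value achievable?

Best value-per-unit is textile at 16/3; filling with it alone gives 8×16 = 128.
Optimal mix: 6×textile + 1×coin tray → length 25, value 129.

129 score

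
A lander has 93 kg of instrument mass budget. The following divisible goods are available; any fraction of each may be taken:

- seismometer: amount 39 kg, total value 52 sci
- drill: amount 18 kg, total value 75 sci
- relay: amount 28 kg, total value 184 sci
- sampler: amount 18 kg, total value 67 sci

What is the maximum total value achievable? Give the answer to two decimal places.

Take in order of value per unit:
- relay (184/28 per unit): all 28 → value 184, running total 184.00
- drill (75/18 per unit): all 18 → value 75, running total 259.00
- sampler (67/18 per unit): all 18 → value 67, running total 326.00
- seismometer (52/39 per unit): 29 of 39 → value 29×52/39 = 38.6667, running total 364.67
Total 364.67.

364.67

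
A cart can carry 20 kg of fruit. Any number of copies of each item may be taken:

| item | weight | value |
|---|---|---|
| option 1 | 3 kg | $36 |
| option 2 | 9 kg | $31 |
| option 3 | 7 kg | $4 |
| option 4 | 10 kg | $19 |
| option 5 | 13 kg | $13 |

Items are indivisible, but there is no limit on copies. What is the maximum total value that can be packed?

$216

Best value-per-unit is option 1 at 36/3, and filling with it alone uses weight 6×3=18. No mix of the others beats 6×36 = 216.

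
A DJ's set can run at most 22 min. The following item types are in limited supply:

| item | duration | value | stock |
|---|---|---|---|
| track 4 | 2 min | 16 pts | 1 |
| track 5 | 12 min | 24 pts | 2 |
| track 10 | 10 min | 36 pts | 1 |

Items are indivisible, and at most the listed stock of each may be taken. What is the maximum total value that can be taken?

60 pts

Best selections within duration 22 and stock limits:
- 1×track 5 + 1×track 10: duration 22, value 60
- 1×track 4 + 1×track 10: duration 12, value 52
- 1×track 4 + 1×track 5: duration 14, value 40
- 1×track 10: duration 10, value 36
Best: 60 pts.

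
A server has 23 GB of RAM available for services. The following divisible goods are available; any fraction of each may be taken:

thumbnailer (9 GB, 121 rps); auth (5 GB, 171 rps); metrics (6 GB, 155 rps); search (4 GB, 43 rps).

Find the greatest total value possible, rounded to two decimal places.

479.25

Take in order of value per unit:
- auth (171/5 per unit): all 5 → value 171, running total 171.00
- metrics (155/6 per unit): all 6 → value 155, running total 326.00
- thumbnailer (121/9 per unit): all 9 → value 121, running total 447.00
- search (43/4 per unit): 3 of 4 → value 3×43/4 = 32.2500, running total 479.25
Total 479.25.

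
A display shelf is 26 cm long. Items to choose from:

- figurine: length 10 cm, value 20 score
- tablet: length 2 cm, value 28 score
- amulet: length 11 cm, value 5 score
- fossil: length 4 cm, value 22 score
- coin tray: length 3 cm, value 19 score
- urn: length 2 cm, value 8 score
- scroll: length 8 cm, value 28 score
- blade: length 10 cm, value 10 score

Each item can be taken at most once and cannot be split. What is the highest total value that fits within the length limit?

Check high-value combinations within 26 cm:
- figurine+tablet+fossil+urn+scroll: length 10+2+4+2+8=26, value 20+28+22+8+28=106
- tablet+fossil+coin tray+urn+scroll: length 2+4+3+2+8=19, value 28+22+19+8+28=105
- figurine+tablet+coin tray+urn+scroll: length 10+2+3+2+8=25, value 20+28+19+8+28=103
- figurine+tablet+fossil+scroll: length 10+2+4+8=24, value 20+28+22+28=98
Best: 106 score.

106 score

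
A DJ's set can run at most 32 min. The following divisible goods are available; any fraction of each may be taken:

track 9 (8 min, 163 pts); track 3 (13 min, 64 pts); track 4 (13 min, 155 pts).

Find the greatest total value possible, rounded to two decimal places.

372.15

Take in order of value per unit:
- track 9 (163/8 per unit): all 8 → value 163, running total 163.00
- track 4 (155/13 per unit): all 13 → value 155, running total 318.00
- track 3 (64/13 per unit): 11 of 13 → value 11×64/13 = 54.1538, running total 372.15
Total 372.15.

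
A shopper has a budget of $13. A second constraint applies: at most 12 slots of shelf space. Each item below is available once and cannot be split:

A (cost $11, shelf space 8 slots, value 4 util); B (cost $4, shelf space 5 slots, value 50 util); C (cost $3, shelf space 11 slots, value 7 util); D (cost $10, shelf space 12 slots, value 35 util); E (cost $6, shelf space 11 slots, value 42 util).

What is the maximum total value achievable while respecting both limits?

50 util

Feasible sets respecting both limits:
- B: cost 4, shelf space 5, value 50
- E: cost 6, shelf space 11, value 42
- D: cost 10, shelf space 12, value 35
Best: 50 util.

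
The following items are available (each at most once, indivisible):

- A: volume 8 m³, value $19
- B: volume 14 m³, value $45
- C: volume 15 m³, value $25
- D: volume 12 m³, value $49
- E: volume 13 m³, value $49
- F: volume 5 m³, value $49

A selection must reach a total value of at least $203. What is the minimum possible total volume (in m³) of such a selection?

52

Subsets with value ≥ 203, sorted by total volume:
- A+B+D+E+F: volume 52, value 211
- B+C+D+E+F: volume 59, value 217
- A+B+C+D+E+F: volume 67, value 236
Minimum volume: 52 m³.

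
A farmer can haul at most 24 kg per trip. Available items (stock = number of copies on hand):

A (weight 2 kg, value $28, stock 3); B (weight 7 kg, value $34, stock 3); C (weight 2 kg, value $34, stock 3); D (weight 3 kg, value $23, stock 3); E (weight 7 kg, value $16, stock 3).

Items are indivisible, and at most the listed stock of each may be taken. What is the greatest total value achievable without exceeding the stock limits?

Top feasible selections:
- 3×A + 3×C + 3×D: weight 21, value 255
- 3×A + 1×B + 3×C + 1×D: weight 22, value 243
- 2×A + 1×B + 3×C + 2×D: weight 23, value 238
- 1×A + 1×B + 3×C + 3×D: weight 24, value 233
Best: $255.

$255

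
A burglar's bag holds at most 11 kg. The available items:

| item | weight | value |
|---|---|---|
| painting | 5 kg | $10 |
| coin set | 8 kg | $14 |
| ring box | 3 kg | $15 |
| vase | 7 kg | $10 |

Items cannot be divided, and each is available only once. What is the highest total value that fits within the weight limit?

This is a 0/1 knapsack; check combinations near the capacity.
- coin set+ring box: weight 8+3=11, value 14+15=29
- painting+ring box: weight 5+3=8, value 10+15=25
- ring box+vase: weight 3+7=10, value 15+10=25
- ring box: weight 3, value 15
- coin set: weight 8, value 14
Best: $29.

$29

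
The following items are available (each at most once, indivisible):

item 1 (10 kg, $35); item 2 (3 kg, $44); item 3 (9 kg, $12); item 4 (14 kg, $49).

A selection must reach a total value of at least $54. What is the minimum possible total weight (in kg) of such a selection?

12

Subsets with value ≥ 54, sorted by total weight:
- item 2+item 3: weight 12, value 56
- item 1+item 2: weight 13, value 79
Minimum weight: 12 kg.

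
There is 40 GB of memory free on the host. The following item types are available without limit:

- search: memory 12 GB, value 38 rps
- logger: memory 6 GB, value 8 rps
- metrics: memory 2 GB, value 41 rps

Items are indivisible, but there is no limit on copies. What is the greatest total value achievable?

Best value-per-unit is metrics at 41/2, and filling with it alone uses memory 20×2=40. No mix of the others beats 20×41 = 820.

820 rps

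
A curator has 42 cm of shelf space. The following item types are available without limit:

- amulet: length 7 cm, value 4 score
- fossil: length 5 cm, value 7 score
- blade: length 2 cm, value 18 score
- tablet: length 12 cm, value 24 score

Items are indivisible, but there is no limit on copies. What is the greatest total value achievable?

Best value-per-unit is blade at 18/2, and filling with it alone uses length 21×2=42. No mix of the others beats 21×18 = 378.

378 score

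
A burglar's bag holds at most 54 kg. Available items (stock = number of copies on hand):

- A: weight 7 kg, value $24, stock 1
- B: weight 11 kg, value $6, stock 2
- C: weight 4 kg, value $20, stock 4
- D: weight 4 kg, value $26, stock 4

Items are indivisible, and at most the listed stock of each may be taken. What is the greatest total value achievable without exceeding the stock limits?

Best selections within weight 54 and stock limits:
- 1×A + 1×B + 4×C + 4×D: weight 50, value 214
- 1×A + 4×C + 4×D: weight 39, value 208
- 2×B + 4×C + 4×D: weight 54, value 196
- 1×A + 1×B + 3×C + 4×D: weight 46, value 194
Best: $214.

$214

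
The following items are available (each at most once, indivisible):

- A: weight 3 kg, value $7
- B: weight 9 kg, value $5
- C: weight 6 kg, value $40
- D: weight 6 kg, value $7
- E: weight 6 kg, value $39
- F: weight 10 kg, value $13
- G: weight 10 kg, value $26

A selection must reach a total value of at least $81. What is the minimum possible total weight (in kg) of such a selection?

Subsets with value ≥ 81, sorted by total weight:
- A+C+E: weight 15, value 86
- C+D+E: weight 18, value 86
- A+C+D+E: weight 21, value 93
- B+C+E: weight 21, value 84
Minimum weight: 15 kg.

15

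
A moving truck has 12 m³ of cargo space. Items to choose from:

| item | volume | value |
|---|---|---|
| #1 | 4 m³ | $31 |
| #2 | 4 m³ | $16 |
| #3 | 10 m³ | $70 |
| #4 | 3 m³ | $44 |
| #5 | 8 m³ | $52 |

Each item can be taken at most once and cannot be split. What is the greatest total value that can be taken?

$96

Check high-value combinations within 12 m³:
- #4+#5: volume 3+8=11, value 44+52=96
- #1+#2+#4: volume 4+4+3=11, value 31+16+44=91
- #1+#5: volume 4+8=12, value 31+52=83
- #1+#4: volume 4+3=7, value 31+44=75
Best: $96.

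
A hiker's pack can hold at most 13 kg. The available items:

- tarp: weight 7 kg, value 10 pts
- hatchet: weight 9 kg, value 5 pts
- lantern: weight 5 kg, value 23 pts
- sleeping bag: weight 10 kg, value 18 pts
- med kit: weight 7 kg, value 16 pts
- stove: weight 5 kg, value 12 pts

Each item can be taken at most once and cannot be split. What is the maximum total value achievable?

Check high-value combinations within 13 kg:
- lantern+med kit: weight 5+7=12, value 23+16=39
- lantern+stove: weight 5+5=10, value 23+12=35
- tarp+lantern: weight 7+5=12, value 10+23=33
- med kit+stove: weight 7+5=12, value 16+12=28
Best: 39 pts.

39 pts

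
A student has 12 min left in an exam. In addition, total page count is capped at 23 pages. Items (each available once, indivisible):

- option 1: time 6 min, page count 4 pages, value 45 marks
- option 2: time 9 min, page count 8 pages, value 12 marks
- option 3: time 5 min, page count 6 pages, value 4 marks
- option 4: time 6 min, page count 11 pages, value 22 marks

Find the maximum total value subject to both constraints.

67 marks

Feasible sets respecting both limits:
- option 1+option 4: time 12, page count 15, value 67
- option 1+option 3: time 11, page count 10, value 49
- option 1: time 6, page count 4, value 45
Best: 67 marks.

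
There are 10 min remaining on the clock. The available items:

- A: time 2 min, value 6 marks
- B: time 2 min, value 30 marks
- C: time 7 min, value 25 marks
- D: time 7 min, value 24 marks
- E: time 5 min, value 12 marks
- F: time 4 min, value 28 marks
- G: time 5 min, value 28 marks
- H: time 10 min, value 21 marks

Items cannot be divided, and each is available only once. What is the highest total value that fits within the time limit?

64 marks

Check high-value combinations within 10 min:
- A+B+F: time 2+2+4=8, value 6+30+28=64
- A+B+G: time 2+2+5=9, value 6+30+28=64
- B+F: time 2+4=6, value 30+28=58
Best: 64 marks.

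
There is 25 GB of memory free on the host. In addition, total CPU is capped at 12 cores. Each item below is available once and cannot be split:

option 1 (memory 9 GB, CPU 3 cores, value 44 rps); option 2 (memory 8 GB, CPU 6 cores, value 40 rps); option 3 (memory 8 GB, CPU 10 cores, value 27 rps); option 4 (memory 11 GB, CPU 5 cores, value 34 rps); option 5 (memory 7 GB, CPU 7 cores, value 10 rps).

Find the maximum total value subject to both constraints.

84 rps

Feasible sets respecting both limits:
- option 1+option 2: memory 17, CPU 9, value 84
- option 1+option 4: memory 20, CPU 8, value 78
- option 2+option 4: memory 19, CPU 11, value 74
Best: 84 rps.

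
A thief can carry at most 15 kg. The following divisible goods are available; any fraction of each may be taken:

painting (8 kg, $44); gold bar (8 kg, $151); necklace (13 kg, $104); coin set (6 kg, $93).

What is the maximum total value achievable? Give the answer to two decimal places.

Take in order of value per unit:
- gold bar (151/8 per unit): all 8 → value 151, running total 151.00
- coin set (93/6 per unit): all 6 → value 93, running total 244.00
- necklace (104/13 per unit): 1 of 13 → value 1×104/13 = 8.0000, running total 252.00
Total 252.00.

252.00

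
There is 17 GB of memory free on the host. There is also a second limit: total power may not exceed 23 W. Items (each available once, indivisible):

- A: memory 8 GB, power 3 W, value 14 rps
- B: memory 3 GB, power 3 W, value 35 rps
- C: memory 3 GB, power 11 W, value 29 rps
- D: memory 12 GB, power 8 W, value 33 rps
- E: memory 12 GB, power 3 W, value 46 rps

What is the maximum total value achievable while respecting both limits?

81 rps

Feasible sets respecting both limits:
- B+E: memory 15, power 6, value 81
- A+B+C: memory 14, power 17, value 78
- C+E: memory 15, power 14, value 75
- B+D: memory 15, power 11, value 68
Best: 81 rps.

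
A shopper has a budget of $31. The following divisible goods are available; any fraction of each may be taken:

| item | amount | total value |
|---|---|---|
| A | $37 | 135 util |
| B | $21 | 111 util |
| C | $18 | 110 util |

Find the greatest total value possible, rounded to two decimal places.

178.71

Take in order of value per unit:
- C (110/18 per unit): all 18 → value 110, running total 110.00
- B (111/21 per unit): 13 of 21 → value 13×111/21 = 68.7143, running total 178.71
Total 178.71.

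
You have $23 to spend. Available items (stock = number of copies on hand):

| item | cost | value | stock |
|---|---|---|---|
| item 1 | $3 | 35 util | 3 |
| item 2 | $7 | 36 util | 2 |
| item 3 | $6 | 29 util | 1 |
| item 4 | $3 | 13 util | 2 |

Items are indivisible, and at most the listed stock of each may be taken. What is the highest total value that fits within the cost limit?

Best selections within cost 23 and stock limits:
- 3×item 1 + 2×item 2: cost 23, value 177
- 3×item 1 + 1×item 2 + 1×item 3: cost 22, value 170
- 3×item 1 + 1×item 2 + 2×item 4: cost 22, value 167
Best: 177 util.

177 util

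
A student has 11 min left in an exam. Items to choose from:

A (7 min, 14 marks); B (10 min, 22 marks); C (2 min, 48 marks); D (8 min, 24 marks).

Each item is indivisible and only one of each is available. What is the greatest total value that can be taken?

72 marks

Check high-value combinations within 11 min:
- C+D: time 2+8=10, value 48+24=72
- A+C: time 7+2=9, value 14+48=62
- C: time 2, value 48
Best: 72 marks.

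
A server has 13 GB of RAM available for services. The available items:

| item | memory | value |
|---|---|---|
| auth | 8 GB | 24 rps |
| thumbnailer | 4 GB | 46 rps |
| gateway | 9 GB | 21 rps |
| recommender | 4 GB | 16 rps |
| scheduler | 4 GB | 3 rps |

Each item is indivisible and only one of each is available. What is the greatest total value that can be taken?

This is a 0/1 knapsack; check combinations near the capacity.
- auth+thumbnailer: memory 8+4=12, value 24+46=70
- thumbnailer+gateway: memory 4+9=13, value 46+21=67
- thumbnailer+recommender+scheduler: memory 4+4+4=12, value 46+16+3=65
- thumbnailer+recommender: memory 4+4=8, value 46+16=62
- thumbnailer+scheduler: memory 4+4=8, value 46+3=49
Best: 70 rps.

70 rps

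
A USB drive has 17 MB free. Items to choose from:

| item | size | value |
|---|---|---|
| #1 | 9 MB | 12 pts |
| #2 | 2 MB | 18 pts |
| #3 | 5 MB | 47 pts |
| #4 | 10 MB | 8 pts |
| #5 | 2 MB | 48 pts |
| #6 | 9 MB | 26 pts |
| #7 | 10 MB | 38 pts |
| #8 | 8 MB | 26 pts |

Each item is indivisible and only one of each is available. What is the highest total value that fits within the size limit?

139 pts

Check high-value combinations within 17 MB:
- #2+#3+#5+#8: size 2+5+2+8=17, value 18+47+48+26=139
- #3+#5+#7: size 5+2+10=17, value 47+48+38=133
- #3+#5+#8: size 5+2+8=15, value 47+48+26=121
- #3+#5+#6: size 5+2+9=16, value 47+48+26=121
- #2+#3+#5: size 2+5+2=9, value 18+47+48=113
Best: 139 pts.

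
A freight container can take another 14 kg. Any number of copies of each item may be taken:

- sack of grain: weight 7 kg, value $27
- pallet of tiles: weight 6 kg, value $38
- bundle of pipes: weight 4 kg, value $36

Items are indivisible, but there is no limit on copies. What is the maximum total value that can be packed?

$110

Best value-per-unit is bundle of pipes at 36/4; filling with it alone gives 3×36 = 108.
Optimal mix: 1×pallet of tiles + 2×bundle of pipes → weight 14, value 110.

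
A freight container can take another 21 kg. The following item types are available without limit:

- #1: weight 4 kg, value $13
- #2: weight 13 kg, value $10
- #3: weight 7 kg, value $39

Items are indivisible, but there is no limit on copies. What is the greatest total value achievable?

$117

Best value-per-unit is #3 at 39/7, and filling with it alone uses weight 3×7=21. No mix of the others beats 3×39 = 117.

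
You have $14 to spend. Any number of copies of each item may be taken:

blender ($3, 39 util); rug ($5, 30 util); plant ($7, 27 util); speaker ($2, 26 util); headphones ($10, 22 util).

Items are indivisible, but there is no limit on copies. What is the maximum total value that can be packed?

182 util

Best value-per-unit is blender at 39/3; filling with it alone gives 4×39 = 156.
Optimal mix: 4×blender + 1×speaker → cost 14, value 182.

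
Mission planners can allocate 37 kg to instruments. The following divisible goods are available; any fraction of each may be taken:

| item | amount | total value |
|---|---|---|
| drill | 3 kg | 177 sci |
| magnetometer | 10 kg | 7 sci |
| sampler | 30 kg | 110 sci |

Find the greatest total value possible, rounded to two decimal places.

Take in order of value per unit:
- drill (177/3 per unit): all 3 → value 177, running total 177.00
- sampler (110/30 per unit): all 30 → value 110, running total 287.00
- magnetometer (7/10 per unit): 4 of 10 → value 4×7/10 = 2.8000, running total 289.80
Total 289.80.

289.80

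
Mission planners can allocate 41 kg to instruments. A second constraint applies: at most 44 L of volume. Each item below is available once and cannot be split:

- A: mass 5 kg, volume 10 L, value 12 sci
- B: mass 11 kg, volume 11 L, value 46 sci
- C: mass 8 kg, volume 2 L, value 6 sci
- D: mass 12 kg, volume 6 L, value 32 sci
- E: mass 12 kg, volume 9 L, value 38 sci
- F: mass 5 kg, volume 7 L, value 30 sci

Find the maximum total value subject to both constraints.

Feasible sets respecting both limits:
- B+D+E+F: mass 40, volume 33, value 146
- A+B+C+E+F: mass 41, volume 39, value 132
- A+B+D+E: mass 40, volume 36, value 128
Best: 146 sci.

146 sci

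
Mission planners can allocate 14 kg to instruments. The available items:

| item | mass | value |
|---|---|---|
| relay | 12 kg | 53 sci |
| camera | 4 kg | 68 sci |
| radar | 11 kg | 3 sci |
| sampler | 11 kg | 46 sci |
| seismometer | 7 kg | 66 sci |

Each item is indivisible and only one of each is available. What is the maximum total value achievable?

134 sci

Check high-value combinations within 14 kg:
- camera+seismometer: mass 4+7=11, value 68+66=134
- camera: mass 4, value 68
- seismometer: mass 7, value 66
- relay: mass 12, value 53
- sampler: mass 11, value 46
Best: 134 sci.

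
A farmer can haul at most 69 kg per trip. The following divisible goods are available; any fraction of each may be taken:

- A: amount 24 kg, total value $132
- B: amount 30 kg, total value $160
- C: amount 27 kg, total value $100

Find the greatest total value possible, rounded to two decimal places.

347.56

Take in order of value per unit:
- A (132/24 per unit): all 24 → value 132, running total 132.00
- B (160/30 per unit): all 30 → value 160, running total 292.00
- C (100/27 per unit): 15 of 27 → value 15×100/27 = 55.5556, running total 347.56
Total 347.56.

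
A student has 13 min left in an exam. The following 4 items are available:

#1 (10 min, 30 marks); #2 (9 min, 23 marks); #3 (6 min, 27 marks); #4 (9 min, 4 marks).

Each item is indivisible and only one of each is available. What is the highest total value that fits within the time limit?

30 marks

Check high-value combinations within 13 min:
- #1: time 10, value 30
- #3: time 6, value 27
- #2: time 9, value 23
- #4: time 9, value 4
Best: 30 marks.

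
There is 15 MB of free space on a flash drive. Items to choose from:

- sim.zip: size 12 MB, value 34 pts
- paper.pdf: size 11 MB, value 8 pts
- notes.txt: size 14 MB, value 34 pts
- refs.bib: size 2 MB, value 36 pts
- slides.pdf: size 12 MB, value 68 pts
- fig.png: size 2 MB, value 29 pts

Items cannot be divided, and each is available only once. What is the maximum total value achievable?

104 pts

Check high-value combinations within 15 MB:
- refs.bib+slides.pdf: size 2+12=14, value 36+68=104
- slides.pdf+fig.png: size 12+2=14, value 68+29=97
- paper.pdf+refs.bib+fig.png: size 11+2+2=15, value 8+36+29=73
- sim.zip+refs.bib: size 12+2=14, value 34+36=70
Best: 104 pts.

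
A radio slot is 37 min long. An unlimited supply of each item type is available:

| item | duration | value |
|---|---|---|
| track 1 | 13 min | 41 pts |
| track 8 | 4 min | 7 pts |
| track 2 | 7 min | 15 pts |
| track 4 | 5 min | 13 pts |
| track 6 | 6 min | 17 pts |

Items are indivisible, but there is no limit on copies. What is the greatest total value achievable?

112 pts

Best value-per-unit is track 1 at 41/13; filling with it alone gives 2×41 = 82.
Optimal mix: 2×track 1 + 1×track 4 + 1×track 6 → duration 37, value 112.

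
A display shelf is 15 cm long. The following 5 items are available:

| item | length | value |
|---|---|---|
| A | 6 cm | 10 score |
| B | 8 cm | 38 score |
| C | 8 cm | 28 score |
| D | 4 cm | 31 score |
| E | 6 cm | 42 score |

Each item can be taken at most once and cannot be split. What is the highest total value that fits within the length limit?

80 score

Check high-value combinations within 15 cm:
- B+E: length 8+6=14, value 38+42=80
- D+E: length 4+6=10, value 31+42=73
- C+E: length 8+6=14, value 28+42=70
- B+D: length 8+4=12, value 38+31=69
Best: 80 score.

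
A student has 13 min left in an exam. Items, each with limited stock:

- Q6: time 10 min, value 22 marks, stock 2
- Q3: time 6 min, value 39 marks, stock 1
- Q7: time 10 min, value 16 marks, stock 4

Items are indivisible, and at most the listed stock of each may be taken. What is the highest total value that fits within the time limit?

Best selections within time 13 and stock limits:
- 1×Q3: time 6, value 39
- 1×Q6: time 10, value 22
- 1×Q7: time 10, value 16
Best: 39 marks.

39 marks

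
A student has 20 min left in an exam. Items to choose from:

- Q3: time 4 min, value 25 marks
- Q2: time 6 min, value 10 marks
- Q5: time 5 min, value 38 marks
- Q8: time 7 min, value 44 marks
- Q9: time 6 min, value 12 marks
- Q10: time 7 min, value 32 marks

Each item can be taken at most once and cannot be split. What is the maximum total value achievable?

114 marks

Check high-value combinations within 20 min:
- Q5+Q8+Q10: time 5+7+7=19, value 38+44+32=114
- Q3+Q5+Q8: time 4+5+7=16, value 25+38+44=107
- Q3+Q8+Q10: time 4+7+7=18, value 25+44+32=101
- Q3+Q5+Q10: time 4+5+7=16, value 25+38+32=95
- Q5+Q8+Q9: time 5+7+6=18, value 38+44+12=94
Best: 114 marks.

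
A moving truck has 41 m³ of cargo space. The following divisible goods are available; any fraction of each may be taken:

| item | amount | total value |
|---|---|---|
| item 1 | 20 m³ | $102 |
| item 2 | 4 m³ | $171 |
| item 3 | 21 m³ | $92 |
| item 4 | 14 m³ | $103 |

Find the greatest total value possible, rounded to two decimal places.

389.14

Take in order of value per unit:
- item 2 (171/4 per unit): all 4 → value 171, running total 171.00
- item 4 (103/14 per unit): all 14 → value 103, running total 274.00
- item 1 (102/20 per unit): all 20 → value 102, running total 376.00
- item 3 (92/21 per unit): 3 of 21 → value 3×92/21 = 13.1429, running total 389.14
Total 389.14.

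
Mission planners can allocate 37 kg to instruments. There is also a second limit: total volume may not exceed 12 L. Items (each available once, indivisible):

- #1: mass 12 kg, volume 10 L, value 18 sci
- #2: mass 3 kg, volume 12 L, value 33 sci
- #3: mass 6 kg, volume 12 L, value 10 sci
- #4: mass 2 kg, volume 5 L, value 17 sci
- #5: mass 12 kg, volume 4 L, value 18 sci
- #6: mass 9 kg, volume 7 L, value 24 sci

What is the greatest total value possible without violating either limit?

Feasible sets respecting both limits:
- #5+#6: mass 21, volume 11, value 42
- #4+#6: mass 11, volume 12, value 41
- #4+#5: mass 14, volume 9, value 35
Best: 42 sci.

42 sci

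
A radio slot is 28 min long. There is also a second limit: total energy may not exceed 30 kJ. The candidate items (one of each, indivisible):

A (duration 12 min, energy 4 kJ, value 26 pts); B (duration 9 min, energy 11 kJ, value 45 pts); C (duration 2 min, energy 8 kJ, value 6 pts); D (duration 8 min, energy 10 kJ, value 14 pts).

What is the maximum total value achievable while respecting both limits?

77 pts

Feasible sets respecting both limits:
- A+B+C: duration 23, energy 23, value 77
- A+B: duration 21, energy 15, value 71
- B+C+D: duration 19, energy 29, value 65
- B+D: duration 17, energy 21, value 59
Best: 77 pts.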